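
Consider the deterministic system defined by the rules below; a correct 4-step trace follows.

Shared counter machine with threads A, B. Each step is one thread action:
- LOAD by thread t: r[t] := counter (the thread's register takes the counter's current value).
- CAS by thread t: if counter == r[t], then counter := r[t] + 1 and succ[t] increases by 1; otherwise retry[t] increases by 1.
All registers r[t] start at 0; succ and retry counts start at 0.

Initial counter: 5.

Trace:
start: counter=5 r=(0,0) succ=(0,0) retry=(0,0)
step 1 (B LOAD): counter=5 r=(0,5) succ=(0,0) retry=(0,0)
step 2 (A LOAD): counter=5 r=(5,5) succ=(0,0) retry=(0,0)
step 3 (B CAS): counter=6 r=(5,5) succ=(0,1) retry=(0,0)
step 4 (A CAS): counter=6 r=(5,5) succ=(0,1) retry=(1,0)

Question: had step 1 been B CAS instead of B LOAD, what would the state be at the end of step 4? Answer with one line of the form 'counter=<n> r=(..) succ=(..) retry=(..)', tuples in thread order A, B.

counter=6 r=(5,0) succ=(1,0) retry=(0,2)

(re-executing from step 1 with the substitution; state before step 1: counter=5 r=(0,0) succ=(0,0) retry=(0,0))
step 1 (B CAS): counter=5 r=(0,0) succ=(0,0) retry=(0,1)
step 2 (A LOAD): counter=5 r=(5,0) succ=(0,0) retry=(0,1)
step 3 (B CAS): counter=5 r=(5,0) succ=(0,0) retry=(0,2)
step 4 (A CAS): counter=6 r=(5,0) succ=(1,0) retry=(0,2)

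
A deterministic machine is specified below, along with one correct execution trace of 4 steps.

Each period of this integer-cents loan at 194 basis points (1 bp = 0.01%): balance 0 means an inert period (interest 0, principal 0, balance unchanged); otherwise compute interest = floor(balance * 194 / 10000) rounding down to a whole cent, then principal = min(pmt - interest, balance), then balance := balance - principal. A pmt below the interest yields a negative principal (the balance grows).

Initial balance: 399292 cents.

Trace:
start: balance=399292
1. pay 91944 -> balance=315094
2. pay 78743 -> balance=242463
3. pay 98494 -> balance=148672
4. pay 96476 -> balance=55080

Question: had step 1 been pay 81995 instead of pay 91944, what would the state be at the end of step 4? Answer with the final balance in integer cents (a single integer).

65619

(re-executing from step 1 with the substitution; state before step 1: balance=399292)
1. pay 81995 -> balance=325043
2. pay 78743 -> balance=252605
3. pay 98494 -> balance=159011
4. pay 96476 -> balance=65619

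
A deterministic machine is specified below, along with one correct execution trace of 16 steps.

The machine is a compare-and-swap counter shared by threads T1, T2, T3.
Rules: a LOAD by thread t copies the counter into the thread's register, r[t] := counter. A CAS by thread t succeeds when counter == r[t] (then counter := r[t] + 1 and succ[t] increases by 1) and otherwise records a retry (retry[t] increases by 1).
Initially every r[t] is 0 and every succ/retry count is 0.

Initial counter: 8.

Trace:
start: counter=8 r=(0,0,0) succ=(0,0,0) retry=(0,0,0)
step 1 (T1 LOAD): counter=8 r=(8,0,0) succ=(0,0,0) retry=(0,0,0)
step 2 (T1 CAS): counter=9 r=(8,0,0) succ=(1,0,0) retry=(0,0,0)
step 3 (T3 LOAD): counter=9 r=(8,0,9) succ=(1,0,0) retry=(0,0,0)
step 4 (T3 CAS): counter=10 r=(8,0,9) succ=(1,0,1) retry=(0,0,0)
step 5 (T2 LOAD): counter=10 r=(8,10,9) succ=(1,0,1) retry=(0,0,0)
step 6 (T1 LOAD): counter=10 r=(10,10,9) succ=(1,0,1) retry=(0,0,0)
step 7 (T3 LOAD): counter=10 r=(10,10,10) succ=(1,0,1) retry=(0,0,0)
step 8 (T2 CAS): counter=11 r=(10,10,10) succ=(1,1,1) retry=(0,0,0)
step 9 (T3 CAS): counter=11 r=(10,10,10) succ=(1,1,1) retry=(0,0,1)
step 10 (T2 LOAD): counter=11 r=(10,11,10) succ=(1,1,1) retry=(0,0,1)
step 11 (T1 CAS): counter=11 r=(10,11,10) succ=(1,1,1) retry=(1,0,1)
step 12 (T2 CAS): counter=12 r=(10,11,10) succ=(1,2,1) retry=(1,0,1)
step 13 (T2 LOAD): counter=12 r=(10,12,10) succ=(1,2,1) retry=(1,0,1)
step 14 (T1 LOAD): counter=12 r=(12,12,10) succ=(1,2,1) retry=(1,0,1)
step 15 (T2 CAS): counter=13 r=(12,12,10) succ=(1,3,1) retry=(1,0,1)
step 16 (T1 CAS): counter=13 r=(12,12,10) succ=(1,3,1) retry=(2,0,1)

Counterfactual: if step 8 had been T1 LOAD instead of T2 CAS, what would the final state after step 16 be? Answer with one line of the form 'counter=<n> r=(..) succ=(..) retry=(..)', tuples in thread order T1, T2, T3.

(re-executing from step 8 with the substitution; state before step 8: counter=10 r=(10,10,10) succ=(1,0,1) retry=(0,0,0))
step 8 (T1 LOAD): counter=10 r=(10,10,10) succ=(1,0,1) retry=(0,0,0)
step 9 (T3 CAS): counter=11 r=(10,10,10) succ=(1,0,2) retry=(0,0,0)
step 10 (T2 LOAD): counter=11 r=(10,11,10) succ=(1,0,2) retry=(0,0,0)
step 11 (T1 CAS): counter=11 r=(10,11,10) succ=(1,0,2) retry=(1,0,0)
step 12 (T2 CAS): counter=12 r=(10,11,10) succ=(1,1,2) retry=(1,0,0)
step 13 (T2 LOAD): counter=12 r=(10,12,10) succ=(1,1,2) retry=(1,0,0)
step 14 (T1 LOAD): counter=12 r=(12,12,10) succ=(1,1,2) retry=(1,0,0)
step 15 (T2 CAS): counter=13 r=(12,12,10) succ=(1,2,2) retry=(1,0,0)
step 16 (T1 CAS): counter=13 r=(12,12,10) succ=(1,2,2) retry=(2,0,0)

counter=13 r=(12,12,10) succ=(1,2,2) retry=(2,0,0)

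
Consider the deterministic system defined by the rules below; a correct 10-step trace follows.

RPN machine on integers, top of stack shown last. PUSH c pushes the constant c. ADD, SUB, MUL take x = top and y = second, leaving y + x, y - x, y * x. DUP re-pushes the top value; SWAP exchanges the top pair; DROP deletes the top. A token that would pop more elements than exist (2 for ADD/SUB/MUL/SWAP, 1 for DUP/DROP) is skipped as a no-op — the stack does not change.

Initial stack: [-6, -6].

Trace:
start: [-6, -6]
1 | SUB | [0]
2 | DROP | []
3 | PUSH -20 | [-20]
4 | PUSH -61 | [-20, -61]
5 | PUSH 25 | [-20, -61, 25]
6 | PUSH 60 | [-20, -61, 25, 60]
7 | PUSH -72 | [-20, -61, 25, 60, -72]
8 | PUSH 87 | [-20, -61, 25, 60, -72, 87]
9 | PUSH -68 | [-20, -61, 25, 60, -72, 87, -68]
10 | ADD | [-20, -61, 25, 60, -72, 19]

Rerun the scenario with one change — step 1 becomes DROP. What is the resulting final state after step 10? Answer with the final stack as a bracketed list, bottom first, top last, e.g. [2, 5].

[-20, -61, 25, 60, -72, 19]

(re-executing from step 1 with the substitution; state before step 1: [-6, -6])
1 | DROP | [-6]
2 | DROP | []
3 | PUSH -20 | [-20]
4 | PUSH -61 | [-20, -61]
5 | PUSH 25 | [-20, -61, 25]
6 | PUSH 60 | [-20, -61, 25, 60]
7 | PUSH -72 | [-20, -61, 25, 60, -72]
8 | PUSH 87 | [-20, -61, 25, 60, -72, 87]
9 | PUSH -68 | [-20, -61, 25, 60, -72, 87, -68]
10 | ADD | [-20, -61, 25, 60, -72, 19]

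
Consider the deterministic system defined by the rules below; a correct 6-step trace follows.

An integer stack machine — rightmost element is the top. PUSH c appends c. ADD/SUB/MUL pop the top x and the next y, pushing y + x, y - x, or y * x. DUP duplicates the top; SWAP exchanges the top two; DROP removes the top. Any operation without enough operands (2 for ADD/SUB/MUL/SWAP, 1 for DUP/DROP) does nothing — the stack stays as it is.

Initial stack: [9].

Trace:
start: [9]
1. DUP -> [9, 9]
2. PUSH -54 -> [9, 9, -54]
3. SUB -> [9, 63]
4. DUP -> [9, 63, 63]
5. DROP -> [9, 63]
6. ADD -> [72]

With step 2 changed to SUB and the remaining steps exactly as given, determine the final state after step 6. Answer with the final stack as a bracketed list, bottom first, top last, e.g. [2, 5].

(re-executing from step 2 with the substitution; state before step 2: [9, 9])
2. SUB -> [0]
3. SUB -> [0]
4. DUP -> [0, 0]
5. DROP -> [0]
6. ADD -> [0]

[0]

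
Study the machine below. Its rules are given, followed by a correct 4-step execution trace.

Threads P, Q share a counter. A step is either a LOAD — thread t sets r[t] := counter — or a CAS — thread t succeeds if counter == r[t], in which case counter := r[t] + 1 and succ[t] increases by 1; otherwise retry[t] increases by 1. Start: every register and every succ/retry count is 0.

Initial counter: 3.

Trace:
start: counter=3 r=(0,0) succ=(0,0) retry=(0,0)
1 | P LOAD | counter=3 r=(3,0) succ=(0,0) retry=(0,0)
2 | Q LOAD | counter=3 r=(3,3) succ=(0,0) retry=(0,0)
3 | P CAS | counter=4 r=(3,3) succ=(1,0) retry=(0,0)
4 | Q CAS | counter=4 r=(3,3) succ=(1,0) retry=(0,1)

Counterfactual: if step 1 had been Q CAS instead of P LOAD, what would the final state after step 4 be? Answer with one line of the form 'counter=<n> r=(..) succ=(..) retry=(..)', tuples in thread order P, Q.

counter=4 r=(0,3) succ=(0,1) retry=(1,1)

(re-executing from step 1 with the substitution; state before step 1: counter=3 r=(0,0) succ=(0,0) retry=(0,0))
1 | Q CAS | counter=3 r=(0,0) succ=(0,0) retry=(0,1)
2 | Q LOAD | counter=3 r=(0,3) succ=(0,0) retry=(0,1)
3 | P CAS | counter=3 r=(0,3) succ=(0,0) retry=(1,1)
4 | Q CAS | counter=4 r=(0,3) succ=(0,1) retry=(1,1)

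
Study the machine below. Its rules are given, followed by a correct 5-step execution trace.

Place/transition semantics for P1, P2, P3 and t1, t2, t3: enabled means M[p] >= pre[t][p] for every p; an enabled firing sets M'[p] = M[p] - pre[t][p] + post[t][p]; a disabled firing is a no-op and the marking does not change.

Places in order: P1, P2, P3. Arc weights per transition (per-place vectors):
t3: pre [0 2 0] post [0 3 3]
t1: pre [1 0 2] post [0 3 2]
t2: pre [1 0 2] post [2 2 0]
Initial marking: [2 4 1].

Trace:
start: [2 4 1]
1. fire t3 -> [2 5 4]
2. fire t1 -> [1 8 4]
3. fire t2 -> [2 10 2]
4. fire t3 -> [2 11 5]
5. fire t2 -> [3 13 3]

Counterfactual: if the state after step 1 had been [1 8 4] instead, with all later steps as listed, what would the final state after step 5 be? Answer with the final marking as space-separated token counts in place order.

state after step 1 := [1 8 4]
2. fire t1 -> [0 11 4]
3. fire t2 -> [0 11 4]
4. fire t3 -> [0 12 7]
5. fire t2 -> [0 12 7]

0 12 7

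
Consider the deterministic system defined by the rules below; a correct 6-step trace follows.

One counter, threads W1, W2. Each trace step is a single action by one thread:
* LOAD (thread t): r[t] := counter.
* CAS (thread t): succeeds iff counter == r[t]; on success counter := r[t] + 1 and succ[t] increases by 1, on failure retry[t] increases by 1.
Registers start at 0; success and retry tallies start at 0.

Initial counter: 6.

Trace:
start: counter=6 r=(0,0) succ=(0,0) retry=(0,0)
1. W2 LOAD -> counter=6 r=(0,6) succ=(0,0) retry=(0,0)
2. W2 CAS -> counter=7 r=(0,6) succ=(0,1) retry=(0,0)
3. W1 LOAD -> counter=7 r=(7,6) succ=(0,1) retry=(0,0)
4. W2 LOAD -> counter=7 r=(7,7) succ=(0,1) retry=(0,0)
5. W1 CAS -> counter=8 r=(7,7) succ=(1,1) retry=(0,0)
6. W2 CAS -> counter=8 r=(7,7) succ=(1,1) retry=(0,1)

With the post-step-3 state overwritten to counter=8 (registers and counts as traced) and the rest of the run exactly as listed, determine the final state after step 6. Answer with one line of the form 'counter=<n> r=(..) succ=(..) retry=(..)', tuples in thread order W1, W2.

state after step 3 := counter=8 r=(7,6) succ=(0,1) retry=(0,0)
4. W2 LOAD -> counter=8 r=(7,8) succ=(0,1) retry=(0,0)
5. W1 CAS -> counter=8 r=(7,8) succ=(0,1) retry=(1,0)
6. W2 CAS -> counter=9 r=(7,8) succ=(0,2) retry=(1,0)

counter=9 r=(7,8) succ=(0,2) retry=(1,0)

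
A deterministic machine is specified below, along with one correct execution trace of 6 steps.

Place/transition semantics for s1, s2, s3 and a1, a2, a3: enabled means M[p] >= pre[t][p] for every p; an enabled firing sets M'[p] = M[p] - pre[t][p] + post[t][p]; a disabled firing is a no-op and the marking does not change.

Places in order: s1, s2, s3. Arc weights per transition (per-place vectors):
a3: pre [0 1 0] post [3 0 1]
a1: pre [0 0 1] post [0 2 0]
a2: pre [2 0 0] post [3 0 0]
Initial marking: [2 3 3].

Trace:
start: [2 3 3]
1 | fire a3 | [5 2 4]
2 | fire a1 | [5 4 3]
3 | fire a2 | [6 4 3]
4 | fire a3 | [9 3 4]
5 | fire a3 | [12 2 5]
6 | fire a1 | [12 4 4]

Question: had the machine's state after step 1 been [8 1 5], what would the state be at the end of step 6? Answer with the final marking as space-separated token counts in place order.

15 3 5

state after step 1 := [8 1 5]
2 | fire a1 | [8 3 4]
3 | fire a2 | [9 3 4]
4 | fire a3 | [12 2 5]
5 | fire a3 | [15 1 6]
6 | fire a1 | [15 3 5]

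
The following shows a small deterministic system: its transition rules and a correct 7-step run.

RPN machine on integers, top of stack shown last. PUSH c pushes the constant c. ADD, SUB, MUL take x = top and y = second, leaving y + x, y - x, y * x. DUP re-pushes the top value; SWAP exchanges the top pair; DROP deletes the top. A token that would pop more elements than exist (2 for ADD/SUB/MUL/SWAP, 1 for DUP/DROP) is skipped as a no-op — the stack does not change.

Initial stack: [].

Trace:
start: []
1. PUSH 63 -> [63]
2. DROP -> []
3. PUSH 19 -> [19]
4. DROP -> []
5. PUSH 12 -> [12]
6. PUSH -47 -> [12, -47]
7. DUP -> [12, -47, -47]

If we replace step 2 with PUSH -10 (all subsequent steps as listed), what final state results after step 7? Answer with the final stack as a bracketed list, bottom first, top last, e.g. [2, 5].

(re-executing from step 2 with the substitution; state before step 2: [63])
2. PUSH -10 -> [63, -10]
3. PUSH 19 -> [63, -10, 19]
4. DROP -> [63, -10]
5. PUSH 12 -> [63, -10, 12]
6. PUSH -47 -> [63, -10, 12, -47]
7. DUP -> [63, -10, 12, -47, -47]

[63, -10, 12, -47, -47]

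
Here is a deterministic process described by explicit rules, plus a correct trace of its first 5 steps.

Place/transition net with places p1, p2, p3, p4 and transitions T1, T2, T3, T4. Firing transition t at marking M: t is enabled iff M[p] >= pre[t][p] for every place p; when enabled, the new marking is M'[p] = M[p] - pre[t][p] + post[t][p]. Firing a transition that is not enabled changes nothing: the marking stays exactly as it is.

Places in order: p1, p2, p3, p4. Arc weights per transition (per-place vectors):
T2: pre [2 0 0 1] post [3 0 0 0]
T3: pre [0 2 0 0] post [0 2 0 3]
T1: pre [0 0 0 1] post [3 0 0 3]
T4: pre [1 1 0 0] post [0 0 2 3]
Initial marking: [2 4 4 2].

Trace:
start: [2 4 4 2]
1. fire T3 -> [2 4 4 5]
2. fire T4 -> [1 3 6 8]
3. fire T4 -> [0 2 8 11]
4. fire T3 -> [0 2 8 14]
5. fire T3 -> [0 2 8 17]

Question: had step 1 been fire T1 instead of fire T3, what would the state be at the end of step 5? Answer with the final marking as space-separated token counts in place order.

3 2 8 16

(re-executing from step 1 with the substitution; state before step 1: [2 4 4 2])
1. fire T1 -> [5 4 4 4]
2. fire T4 -> [4 3 6 7]
3. fire T4 -> [3 2 8 10]
4. fire T3 -> [3 2 8 13]
5. fire T3 -> [3 2 8 16]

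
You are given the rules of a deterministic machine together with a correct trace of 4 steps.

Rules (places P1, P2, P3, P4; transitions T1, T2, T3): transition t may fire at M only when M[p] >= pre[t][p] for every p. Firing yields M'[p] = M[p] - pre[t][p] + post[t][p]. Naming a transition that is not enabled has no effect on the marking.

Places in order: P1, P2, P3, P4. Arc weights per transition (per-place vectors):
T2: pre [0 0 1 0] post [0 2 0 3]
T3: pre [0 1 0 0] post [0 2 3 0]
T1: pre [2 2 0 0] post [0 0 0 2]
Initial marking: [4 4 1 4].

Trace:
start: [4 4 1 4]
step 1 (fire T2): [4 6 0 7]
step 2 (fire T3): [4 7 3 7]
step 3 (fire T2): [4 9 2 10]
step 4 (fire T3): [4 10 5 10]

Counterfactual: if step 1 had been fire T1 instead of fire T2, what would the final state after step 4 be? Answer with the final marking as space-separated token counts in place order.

(re-executing from step 1 with the substitution; state before step 1: [4 4 1 4])
step 1 (fire T1): [2 2 1 6]
step 2 (fire T3): [2 3 4 6]
step 3 (fire T2): [2 5 3 9]
step 4 (fire T3): [2 6 6 9]

2 6 6 9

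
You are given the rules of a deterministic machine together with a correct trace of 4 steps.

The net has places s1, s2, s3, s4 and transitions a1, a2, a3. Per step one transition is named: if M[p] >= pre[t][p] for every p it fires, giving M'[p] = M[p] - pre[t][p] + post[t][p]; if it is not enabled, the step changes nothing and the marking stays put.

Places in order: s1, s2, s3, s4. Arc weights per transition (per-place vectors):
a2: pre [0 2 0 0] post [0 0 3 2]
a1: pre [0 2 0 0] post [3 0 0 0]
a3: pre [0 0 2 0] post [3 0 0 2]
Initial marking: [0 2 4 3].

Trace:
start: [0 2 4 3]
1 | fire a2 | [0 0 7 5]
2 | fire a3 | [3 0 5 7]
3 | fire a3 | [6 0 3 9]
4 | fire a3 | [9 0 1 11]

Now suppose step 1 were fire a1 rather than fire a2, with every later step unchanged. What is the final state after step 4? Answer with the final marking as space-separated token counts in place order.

9 0 0 7

(re-executing from step 1 with the substitution; state before step 1: [0 2 4 3])
1 | fire a1 | [3 0 4 3]
2 | fire a3 | [6 0 2 5]
3 | fire a3 | [9 0 0 7]
4 | fire a3 | [9 0 0 7]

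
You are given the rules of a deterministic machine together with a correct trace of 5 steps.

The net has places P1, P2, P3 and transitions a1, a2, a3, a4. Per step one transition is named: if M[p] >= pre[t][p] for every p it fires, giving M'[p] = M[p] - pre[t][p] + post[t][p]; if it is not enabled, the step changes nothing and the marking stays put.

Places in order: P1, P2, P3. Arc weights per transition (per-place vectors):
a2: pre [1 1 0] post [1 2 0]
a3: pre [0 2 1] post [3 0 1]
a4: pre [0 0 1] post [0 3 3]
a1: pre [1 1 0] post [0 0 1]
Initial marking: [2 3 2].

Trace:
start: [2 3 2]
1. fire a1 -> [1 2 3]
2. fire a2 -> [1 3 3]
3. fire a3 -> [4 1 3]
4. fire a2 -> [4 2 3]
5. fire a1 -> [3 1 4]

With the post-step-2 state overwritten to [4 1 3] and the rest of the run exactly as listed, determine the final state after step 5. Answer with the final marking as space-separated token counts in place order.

state after step 2 := [4 1 3]
3. fire a3 -> [4 1 3]
4. fire a2 -> [4 2 3]
5. fire a1 -> [3 1 4]

3 1 4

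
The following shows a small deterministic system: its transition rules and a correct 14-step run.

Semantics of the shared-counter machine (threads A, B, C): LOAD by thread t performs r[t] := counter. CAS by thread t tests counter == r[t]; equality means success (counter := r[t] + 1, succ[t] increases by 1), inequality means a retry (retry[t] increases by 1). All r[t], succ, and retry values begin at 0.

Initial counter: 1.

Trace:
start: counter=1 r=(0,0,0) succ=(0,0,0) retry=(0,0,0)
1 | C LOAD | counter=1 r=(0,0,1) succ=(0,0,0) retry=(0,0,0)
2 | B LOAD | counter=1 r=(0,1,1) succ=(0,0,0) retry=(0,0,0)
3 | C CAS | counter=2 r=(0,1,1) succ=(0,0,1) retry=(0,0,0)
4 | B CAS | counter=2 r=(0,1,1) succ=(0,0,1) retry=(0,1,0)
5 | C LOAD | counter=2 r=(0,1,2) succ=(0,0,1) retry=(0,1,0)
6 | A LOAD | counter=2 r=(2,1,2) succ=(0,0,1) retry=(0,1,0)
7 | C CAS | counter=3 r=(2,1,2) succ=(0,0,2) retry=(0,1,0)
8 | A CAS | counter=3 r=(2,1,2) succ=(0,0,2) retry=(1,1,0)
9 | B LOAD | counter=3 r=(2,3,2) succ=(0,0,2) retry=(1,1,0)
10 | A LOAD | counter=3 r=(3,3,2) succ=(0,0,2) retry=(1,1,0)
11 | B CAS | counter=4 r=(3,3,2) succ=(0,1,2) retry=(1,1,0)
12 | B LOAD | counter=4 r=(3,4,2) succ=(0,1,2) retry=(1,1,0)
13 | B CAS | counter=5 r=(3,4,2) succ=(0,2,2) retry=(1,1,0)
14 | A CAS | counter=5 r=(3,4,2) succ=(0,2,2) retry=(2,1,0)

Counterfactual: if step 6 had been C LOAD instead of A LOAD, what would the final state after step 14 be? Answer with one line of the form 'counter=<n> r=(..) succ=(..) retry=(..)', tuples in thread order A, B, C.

(re-executing from step 6 with the substitution; state before step 6: counter=2 r=(0,1,2) succ=(0,0,1) retry=(0,1,0))
6 | C LOAD | counter=2 r=(0,1,2) succ=(0,0,1) retry=(0,1,0)
7 | C CAS | counter=3 r=(0,1,2) succ=(0,0,2) retry=(0,1,0)
8 | A CAS | counter=3 r=(0,1,2) succ=(0,0,2) retry=(1,1,0)
9 | B LOAD | counter=3 r=(0,3,2) succ=(0,0,2) retry=(1,1,0)
10 | A LOAD | counter=3 r=(3,3,2) succ=(0,0,2) retry=(1,1,0)
11 | B CAS | counter=4 r=(3,3,2) succ=(0,1,2) retry=(1,1,0)
12 | B LOAD | counter=4 r=(3,4,2) succ=(0,1,2) retry=(1,1,0)
13 | B CAS | counter=5 r=(3,4,2) succ=(0,2,2) retry=(1,1,0)
14 | A CAS | counter=5 r=(3,4,2) succ=(0,2,2) retry=(2,1,0)

counter=5 r=(3,4,2) succ=(0,2,2) retry=(2,1,0)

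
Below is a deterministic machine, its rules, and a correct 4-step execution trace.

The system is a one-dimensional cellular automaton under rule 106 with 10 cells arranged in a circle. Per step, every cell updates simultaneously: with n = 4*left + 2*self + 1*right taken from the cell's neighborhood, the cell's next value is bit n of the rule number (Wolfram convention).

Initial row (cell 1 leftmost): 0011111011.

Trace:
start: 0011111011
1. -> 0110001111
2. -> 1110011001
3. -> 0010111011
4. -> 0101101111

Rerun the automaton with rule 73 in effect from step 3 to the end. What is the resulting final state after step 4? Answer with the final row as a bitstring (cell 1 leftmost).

0000011000

(re-executing steps 3..4 under rule 73; state before step 3: 1110011001)
3. -> 0010011001
4. -> 0000011000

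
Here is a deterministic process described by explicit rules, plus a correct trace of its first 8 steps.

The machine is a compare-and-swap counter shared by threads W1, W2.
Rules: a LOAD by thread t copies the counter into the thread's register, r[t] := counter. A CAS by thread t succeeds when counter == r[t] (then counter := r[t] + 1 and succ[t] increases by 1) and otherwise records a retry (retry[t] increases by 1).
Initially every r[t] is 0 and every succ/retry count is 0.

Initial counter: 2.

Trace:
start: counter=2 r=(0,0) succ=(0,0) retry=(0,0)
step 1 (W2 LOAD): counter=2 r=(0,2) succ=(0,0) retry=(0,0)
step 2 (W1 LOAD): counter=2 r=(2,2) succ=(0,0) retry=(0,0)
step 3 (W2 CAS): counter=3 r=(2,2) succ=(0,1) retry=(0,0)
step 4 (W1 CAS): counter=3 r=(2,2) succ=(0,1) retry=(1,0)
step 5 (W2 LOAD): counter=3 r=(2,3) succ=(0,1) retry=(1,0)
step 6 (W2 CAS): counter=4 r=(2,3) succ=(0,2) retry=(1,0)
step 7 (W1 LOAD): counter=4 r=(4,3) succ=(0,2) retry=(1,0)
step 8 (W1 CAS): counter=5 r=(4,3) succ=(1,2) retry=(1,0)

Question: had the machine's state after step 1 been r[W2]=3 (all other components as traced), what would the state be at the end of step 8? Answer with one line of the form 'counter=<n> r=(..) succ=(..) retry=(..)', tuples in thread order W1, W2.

state after step 1 := counter=2 r=(0,3) succ=(0,0) retry=(0,0)
step 2 (W1 LOAD): counter=2 r=(2,3) succ=(0,0) retry=(0,0)
step 3 (W2 CAS): counter=2 r=(2,3) succ=(0,0) retry=(0,1)
step 4 (W1 CAS): counter=3 r=(2,3) succ=(1,0) retry=(0,1)
step 5 (W2 LOAD): counter=3 r=(2,3) succ=(1,0) retry=(0,1)
step 6 (W2 CAS): counter=4 r=(2,3) succ=(1,1) retry=(0,1)
step 7 (W1 LOAD): counter=4 r=(4,3) succ=(1,1) retry=(0,1)
step 8 (W1 CAS): counter=5 r=(4,3) succ=(2,1) retry=(0,1)

counter=5 r=(4,3) succ=(2,1) retry=(0,1)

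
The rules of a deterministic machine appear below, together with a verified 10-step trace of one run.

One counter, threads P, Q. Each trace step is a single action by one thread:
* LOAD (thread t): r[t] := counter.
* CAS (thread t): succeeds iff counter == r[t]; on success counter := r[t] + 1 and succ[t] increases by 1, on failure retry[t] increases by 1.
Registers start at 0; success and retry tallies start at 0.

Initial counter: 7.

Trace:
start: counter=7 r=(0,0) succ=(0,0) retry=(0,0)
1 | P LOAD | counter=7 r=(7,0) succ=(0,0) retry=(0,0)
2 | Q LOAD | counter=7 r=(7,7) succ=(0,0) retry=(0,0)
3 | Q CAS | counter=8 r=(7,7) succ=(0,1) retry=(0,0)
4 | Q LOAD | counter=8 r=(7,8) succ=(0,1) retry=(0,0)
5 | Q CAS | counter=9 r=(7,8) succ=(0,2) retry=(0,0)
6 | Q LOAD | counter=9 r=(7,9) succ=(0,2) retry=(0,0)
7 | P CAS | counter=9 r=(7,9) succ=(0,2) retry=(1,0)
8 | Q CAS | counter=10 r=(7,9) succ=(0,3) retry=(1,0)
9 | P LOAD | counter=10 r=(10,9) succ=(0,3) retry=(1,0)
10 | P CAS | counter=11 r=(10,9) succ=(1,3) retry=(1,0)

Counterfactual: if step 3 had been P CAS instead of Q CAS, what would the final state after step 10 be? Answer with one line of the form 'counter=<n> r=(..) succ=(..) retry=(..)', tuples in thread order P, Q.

(re-executing from step 3 with the substitution; state before step 3: counter=7 r=(7,7) succ=(0,0) retry=(0,0))
3 | P CAS | counter=8 r=(7,7) succ=(1,0) retry=(0,0)
4 | Q LOAD | counter=8 r=(7,8) succ=(1,0) retry=(0,0)
5 | Q CAS | counter=9 r=(7,8) succ=(1,1) retry=(0,0)
6 | Q LOAD | counter=9 r=(7,9) succ=(1,1) retry=(0,0)
7 | P CAS | counter=9 r=(7,9) succ=(1,1) retry=(1,0)
8 | Q CAS | counter=10 r=(7,9) succ=(1,2) retry=(1,0)
9 | P LOAD | counter=10 r=(10,9) succ=(1,2) retry=(1,0)
10 | P CAS | counter=11 r=(10,9) succ=(2,2) retry=(1,0)

counter=11 r=(10,9) succ=(2,2) retry=(1,0)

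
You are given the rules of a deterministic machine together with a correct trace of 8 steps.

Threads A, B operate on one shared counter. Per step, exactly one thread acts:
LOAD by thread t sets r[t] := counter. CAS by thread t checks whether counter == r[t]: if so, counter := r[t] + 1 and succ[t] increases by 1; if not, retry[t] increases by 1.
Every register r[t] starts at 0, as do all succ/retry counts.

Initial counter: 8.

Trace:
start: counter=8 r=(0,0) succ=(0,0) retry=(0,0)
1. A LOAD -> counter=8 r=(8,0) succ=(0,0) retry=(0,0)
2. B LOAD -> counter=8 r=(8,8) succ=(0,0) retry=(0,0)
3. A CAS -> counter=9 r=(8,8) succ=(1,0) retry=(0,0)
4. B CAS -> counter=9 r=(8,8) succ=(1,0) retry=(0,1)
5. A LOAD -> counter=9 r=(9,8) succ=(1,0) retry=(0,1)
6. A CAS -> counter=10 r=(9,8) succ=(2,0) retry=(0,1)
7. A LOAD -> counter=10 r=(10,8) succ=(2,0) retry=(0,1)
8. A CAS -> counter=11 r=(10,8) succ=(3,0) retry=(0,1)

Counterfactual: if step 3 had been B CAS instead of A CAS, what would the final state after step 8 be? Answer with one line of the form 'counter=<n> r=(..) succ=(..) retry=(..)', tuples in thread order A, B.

counter=11 r=(10,8) succ=(2,1) retry=(0,1)

(re-executing from step 3 with the substitution; state before step 3: counter=8 r=(8,8) succ=(0,0) retry=(0,0))
3. B CAS -> counter=9 r=(8,8) succ=(0,1) retry=(0,0)
4. B CAS -> counter=9 r=(8,8) succ=(0,1) retry=(0,1)
5. A LOAD -> counter=9 r=(9,8) succ=(0,1) retry=(0,1)
6. A CAS -> counter=10 r=(9,8) succ=(1,1) retry=(0,1)
7. A LOAD -> counter=10 r=(10,8) succ=(1,1) retry=(0,1)
8. A CAS -> counter=11 r=(10,8) succ=(2,1) retry=(0,1)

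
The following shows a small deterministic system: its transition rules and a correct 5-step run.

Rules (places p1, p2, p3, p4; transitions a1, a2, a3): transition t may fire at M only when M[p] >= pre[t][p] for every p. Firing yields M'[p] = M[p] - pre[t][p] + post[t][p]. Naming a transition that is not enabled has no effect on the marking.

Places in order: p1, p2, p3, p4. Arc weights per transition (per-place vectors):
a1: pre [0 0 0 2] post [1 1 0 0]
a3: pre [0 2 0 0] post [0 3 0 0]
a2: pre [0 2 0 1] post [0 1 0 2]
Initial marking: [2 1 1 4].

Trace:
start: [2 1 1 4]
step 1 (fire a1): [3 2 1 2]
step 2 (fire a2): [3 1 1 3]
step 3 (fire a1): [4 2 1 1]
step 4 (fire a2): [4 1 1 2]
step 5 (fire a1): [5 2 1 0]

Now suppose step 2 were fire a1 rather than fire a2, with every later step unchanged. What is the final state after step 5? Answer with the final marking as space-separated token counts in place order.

(re-executing from step 2 with the substitution; state before step 2: [3 2 1 2])
step 2 (fire a1): [4 3 1 0]
step 3 (fire a1): [4 3 1 0]
step 4 (fire a2): [4 3 1 0]
step 5 (fire a1): [4 3 1 0]

4 3 1 0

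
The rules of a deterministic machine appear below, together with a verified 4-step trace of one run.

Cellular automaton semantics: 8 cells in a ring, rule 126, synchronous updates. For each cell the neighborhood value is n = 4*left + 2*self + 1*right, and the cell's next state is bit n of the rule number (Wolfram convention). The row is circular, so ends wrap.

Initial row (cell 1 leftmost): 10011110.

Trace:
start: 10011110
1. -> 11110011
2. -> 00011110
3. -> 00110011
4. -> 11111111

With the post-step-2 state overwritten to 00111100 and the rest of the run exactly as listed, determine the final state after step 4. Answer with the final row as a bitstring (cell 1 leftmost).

11111111

state after step 2 := 00111100
3. -> 01100110
4. -> 11111111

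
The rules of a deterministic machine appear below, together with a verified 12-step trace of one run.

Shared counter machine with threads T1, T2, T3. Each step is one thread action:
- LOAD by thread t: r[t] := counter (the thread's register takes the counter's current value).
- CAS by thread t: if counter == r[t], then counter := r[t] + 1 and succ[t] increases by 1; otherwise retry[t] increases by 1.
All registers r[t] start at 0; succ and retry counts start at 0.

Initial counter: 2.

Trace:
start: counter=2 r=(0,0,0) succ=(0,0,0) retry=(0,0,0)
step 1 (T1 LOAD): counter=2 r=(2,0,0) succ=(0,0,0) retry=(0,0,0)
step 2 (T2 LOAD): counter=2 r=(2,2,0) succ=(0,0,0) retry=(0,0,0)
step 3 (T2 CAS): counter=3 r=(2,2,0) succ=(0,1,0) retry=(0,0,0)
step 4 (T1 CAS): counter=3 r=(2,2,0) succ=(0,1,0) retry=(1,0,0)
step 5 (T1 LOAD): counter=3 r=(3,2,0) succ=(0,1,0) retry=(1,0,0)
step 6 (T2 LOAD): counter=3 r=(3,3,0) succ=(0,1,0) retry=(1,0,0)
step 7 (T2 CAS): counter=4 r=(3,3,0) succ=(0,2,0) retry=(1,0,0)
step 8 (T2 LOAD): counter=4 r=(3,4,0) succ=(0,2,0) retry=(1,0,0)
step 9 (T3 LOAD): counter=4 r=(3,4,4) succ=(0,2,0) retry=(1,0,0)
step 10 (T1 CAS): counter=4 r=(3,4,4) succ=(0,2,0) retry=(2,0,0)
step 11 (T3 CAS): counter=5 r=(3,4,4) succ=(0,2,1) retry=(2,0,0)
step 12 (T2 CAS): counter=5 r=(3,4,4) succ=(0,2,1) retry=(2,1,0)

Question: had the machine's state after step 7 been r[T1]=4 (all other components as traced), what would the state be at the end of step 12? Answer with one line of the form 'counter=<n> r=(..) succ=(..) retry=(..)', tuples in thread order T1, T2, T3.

state after step 7 := counter=4 r=(4,3,0) succ=(0,2,0) retry=(1,0,0)
step 8 (T2 LOAD): counter=4 r=(4,4,0) succ=(0,2,0) retry=(1,0,0)
step 9 (T3 LOAD): counter=4 r=(4,4,4) succ=(0,2,0) retry=(1,0,0)
step 10 (T1 CAS): counter=5 r=(4,4,4) succ=(1,2,0) retry=(1,0,0)
step 11 (T3 CAS): counter=5 r=(4,4,4) succ=(1,2,0) retry=(1,0,1)
step 12 (T2 CAS): counter=5 r=(4,4,4) succ=(1,2,0) retry=(1,1,1)

counter=5 r=(4,4,4) succ=(1,2,0) retry=(1,1,1)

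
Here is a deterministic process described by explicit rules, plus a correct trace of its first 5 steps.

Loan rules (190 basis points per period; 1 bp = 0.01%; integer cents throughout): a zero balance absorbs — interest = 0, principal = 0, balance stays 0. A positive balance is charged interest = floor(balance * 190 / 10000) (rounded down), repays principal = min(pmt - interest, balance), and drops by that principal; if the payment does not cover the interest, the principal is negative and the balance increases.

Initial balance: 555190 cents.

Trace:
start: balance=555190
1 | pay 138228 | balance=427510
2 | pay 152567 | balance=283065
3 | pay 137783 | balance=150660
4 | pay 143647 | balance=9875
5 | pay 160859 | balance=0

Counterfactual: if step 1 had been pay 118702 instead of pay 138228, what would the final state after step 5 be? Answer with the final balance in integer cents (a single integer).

(re-executing from step 1 with the substitution; state before step 1: balance=555190)
1 | pay 118702 | balance=447036
2 | pay 152567 | balance=302962
3 | pay 137783 | balance=170935
4 | pay 143647 | balance=30535
5 | pay 160859 | balance=0

0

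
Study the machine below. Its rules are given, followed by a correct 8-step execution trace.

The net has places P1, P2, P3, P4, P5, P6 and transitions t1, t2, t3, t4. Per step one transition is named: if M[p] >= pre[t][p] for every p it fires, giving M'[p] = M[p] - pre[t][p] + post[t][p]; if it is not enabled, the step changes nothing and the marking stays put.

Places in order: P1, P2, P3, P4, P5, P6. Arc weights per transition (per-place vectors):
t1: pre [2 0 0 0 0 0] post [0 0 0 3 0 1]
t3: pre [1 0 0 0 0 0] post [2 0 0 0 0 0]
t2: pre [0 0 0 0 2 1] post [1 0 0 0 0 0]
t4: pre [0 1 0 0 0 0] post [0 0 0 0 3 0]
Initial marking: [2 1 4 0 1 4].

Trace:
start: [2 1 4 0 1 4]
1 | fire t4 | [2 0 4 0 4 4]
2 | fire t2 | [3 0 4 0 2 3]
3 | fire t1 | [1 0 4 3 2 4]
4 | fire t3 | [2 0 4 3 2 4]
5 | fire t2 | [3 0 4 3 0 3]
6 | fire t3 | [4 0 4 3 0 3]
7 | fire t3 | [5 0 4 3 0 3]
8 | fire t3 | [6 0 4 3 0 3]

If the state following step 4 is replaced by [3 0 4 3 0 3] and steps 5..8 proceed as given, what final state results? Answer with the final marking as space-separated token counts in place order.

6 0 4 3 0 3

state after step 4 := [3 0 4 3 0 3]
5 | fire t2 | [3 0 4 3 0 3]
6 | fire t3 | [4 0 4 3 0 3]
7 | fire t3 | [5 0 4 3 0 3]
8 | fire t3 | [6 0 4 3 0 3]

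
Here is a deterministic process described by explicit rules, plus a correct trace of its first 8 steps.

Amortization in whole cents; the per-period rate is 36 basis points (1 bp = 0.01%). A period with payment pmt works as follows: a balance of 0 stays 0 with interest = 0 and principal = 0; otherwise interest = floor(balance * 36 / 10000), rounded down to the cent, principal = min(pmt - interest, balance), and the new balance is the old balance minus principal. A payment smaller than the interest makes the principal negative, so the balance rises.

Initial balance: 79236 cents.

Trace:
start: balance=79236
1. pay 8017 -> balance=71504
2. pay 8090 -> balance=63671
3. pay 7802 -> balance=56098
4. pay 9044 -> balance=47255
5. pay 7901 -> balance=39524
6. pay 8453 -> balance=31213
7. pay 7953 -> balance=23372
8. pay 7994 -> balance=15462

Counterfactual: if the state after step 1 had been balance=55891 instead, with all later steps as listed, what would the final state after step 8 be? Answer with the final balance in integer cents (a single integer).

state after step 1 := balance=55891
2. pay 8090 -> balance=48002
3. pay 7802 -> balance=40372
4. pay 9044 -> balance=31473
5. pay 7901 -> balance=23685
6. pay 8453 -> balance=15317
7. pay 7953 -> balance=7419
8. pay 7994 -> balance=0

0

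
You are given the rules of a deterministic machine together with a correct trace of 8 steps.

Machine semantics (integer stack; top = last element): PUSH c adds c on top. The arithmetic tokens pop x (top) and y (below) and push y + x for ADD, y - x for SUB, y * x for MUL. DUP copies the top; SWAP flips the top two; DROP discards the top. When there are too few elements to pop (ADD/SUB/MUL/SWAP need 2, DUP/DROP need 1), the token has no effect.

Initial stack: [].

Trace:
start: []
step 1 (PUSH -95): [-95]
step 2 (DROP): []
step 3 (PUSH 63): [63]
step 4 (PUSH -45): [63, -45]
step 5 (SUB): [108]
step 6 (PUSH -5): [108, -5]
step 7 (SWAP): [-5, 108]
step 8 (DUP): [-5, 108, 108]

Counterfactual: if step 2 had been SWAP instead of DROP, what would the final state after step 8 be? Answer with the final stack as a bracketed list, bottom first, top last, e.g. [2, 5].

[-95, -5, 108, 108]

(re-executing from step 2 with the substitution; state before step 2: [-95])
step 2 (SWAP): [-95]
step 3 (PUSH 63): [-95, 63]
step 4 (PUSH -45): [-95, 63, -45]
step 5 (SUB): [-95, 108]
step 6 (PUSH -5): [-95, 108, -5]
step 7 (SWAP): [-95, -5, 108]
step 8 (DUP): [-95, -5, 108, 108]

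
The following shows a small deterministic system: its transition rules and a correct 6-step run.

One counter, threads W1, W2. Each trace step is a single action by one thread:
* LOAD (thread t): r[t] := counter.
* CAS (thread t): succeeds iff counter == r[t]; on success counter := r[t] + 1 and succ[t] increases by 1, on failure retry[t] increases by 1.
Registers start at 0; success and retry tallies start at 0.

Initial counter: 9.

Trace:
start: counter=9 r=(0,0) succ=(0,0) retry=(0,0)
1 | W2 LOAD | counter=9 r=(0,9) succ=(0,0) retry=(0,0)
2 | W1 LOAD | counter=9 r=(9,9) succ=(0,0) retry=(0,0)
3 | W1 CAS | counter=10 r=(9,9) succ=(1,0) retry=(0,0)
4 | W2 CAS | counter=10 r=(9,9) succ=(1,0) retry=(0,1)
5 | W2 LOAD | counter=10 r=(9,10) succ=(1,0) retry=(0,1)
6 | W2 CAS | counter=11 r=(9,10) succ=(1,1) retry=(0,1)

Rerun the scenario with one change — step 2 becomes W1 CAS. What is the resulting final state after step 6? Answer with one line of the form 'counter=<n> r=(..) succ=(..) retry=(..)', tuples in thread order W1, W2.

counter=11 r=(0,10) succ=(0,2) retry=(2,0)

(re-executing from step 2 with the substitution; state before step 2: counter=9 r=(0,9) succ=(0,0) retry=(0,0))
2 | W1 CAS | counter=9 r=(0,9) succ=(0,0) retry=(1,0)
3 | W1 CAS | counter=9 r=(0,9) succ=(0,0) retry=(2,0)
4 | W2 CAS | counter=10 r=(0,9) succ=(0,1) retry=(2,0)
5 | W2 LOAD | counter=10 r=(0,10) succ=(0,1) retry=(2,0)
6 | W2 CAS | counter=11 r=(0,10) succ=(0,2) retry=(2,0)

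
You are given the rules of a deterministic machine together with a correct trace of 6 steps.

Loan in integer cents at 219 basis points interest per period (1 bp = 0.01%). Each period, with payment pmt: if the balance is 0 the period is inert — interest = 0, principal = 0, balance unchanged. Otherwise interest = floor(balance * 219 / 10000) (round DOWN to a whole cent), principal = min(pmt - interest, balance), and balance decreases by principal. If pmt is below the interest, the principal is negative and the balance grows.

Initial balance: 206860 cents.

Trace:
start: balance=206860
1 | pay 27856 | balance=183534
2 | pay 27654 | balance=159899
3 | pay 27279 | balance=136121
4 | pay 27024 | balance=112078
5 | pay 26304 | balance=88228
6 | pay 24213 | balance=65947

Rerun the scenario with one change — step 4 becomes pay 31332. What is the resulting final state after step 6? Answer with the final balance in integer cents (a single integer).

61448

(re-executing from step 4 with the substitution; state before step 4: balance=136121)
4 | pay 31332 | balance=107770
5 | pay 26304 | balance=83826
6 | pay 24213 | balance=61448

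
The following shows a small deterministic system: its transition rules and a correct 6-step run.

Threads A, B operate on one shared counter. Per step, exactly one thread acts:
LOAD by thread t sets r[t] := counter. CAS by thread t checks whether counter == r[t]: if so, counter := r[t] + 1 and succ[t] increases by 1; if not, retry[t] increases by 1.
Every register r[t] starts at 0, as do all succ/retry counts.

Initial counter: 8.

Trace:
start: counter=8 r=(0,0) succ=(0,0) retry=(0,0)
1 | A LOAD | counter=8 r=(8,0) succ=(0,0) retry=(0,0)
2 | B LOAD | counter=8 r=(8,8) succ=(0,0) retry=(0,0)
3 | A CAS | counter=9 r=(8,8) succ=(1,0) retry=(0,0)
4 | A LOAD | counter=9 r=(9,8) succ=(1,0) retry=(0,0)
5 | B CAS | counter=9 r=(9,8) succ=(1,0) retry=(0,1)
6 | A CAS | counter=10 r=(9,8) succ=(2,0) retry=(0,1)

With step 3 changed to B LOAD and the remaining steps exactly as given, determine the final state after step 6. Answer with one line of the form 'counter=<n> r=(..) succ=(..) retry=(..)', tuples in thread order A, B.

counter=9 r=(8,8) succ=(0,1) retry=(1,0)

(re-executing from step 3 with the substitution; state before step 3: counter=8 r=(8,8) succ=(0,0) retry=(0,0))
3 | B LOAD | counter=8 r=(8,8) succ=(0,0) retry=(0,0)
4 | A LOAD | counter=8 r=(8,8) succ=(0,0) retry=(0,0)
5 | B CAS | counter=9 r=(8,8) succ=(0,1) retry=(0,0)
6 | A CAS | counter=9 r=(8,8) succ=(0,1) retry=(1,0)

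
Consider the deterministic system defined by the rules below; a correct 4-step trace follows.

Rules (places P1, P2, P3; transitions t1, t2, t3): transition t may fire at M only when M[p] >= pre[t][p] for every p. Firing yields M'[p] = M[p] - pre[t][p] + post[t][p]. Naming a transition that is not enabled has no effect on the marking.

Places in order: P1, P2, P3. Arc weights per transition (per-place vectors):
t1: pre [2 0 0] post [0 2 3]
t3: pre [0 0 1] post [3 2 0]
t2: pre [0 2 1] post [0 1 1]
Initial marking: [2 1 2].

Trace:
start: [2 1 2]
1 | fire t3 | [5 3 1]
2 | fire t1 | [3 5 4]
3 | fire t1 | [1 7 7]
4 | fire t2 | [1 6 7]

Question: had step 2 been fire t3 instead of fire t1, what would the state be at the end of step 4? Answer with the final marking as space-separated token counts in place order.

(re-executing from step 2 with the substitution; state before step 2: [5 3 1])
2 | fire t3 | [8 5 0]
3 | fire t1 | [6 7 3]
4 | fire t2 | [6 6 3]

6 6 3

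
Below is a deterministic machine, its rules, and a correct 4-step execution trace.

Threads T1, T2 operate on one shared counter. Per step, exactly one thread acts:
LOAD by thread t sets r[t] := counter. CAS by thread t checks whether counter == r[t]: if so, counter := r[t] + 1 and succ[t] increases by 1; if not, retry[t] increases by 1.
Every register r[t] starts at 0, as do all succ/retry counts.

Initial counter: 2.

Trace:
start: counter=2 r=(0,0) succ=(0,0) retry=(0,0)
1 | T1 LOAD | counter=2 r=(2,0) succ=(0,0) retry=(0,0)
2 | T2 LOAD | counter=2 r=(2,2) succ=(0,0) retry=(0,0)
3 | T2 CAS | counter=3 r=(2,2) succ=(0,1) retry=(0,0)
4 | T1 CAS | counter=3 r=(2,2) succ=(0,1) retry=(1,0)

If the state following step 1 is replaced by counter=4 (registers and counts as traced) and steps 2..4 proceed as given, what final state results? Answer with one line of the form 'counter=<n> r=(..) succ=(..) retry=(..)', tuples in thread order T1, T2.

state after step 1 := counter=4 r=(2,0) succ=(0,0) retry=(0,0)
2 | T2 LOAD | counter=4 r=(2,4) succ=(0,0) retry=(0,0)
3 | T2 CAS | counter=5 r=(2,4) succ=(0,1) retry=(0,0)
4 | T1 CAS | counter=5 r=(2,4) succ=(0,1) retry=(1,0)

counter=5 r=(2,4) succ=(0,1) retry=(1,0)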